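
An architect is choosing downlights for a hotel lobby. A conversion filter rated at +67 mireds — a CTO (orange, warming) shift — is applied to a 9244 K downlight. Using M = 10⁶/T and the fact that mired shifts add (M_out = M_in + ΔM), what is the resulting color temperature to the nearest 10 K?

M_in = 10⁶/9244 = 108.18 mireds.
M_out = 108.18 + (+67) = 175.18 mireds.
T_out = 10⁶/175.18 = 5708.5 K → 5710 K.

5710 K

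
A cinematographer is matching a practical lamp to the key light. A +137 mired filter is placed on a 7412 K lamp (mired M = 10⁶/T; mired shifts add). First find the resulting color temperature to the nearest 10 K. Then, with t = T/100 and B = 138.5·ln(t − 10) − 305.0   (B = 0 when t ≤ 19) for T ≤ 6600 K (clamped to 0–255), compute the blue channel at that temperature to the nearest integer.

M_in = 10⁶/7412 = 134.92; M_out = 134.92 + (+137) = 271.92.
T_out = 10⁶/271.92 = 3677.6 K → 3680 K; t = 36.8.
B = 138.5·ln(36.8 − 10) − 305.0 = 138.5·ln 26.8 − 305.0 = 138.5·3.2884 − 305.0 = 150.444.
Rounded: 150.

150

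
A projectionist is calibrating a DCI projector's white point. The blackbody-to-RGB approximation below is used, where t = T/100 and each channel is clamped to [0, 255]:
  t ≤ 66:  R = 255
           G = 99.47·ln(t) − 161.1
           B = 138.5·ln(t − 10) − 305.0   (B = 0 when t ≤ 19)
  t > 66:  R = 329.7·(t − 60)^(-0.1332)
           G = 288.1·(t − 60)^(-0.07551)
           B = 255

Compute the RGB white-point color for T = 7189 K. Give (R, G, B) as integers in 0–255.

(237, 239, 255)

t = 7189/100 = 71.89; the t > 66 branch applies.
R = 329.7·(71.89 − 60)^(-0.1332) = 329.7·11.89^(-0.1332) = 329.7·0.71909 = 237.085.
G = 288.1·(71.89 − 60)^(-0.07551) = 288.1·11.89^(-0.07551) = 288.1·0.82949 = 238.977.
B = 255 by definition for t > 66.
Rounded: (237, 239, 255).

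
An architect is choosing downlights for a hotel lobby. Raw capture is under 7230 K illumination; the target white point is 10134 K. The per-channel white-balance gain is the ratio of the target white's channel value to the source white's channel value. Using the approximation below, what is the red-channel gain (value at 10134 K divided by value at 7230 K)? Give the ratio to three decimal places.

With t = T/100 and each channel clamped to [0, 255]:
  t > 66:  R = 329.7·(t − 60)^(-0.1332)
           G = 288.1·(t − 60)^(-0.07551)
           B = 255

At 7230 K (t = 72.3):
  R = 329.7·(72.3 − 60)^(-0.1332) = 329.7·12.3^(-0.1332) = 329.7·0.71585 = 236.017.
At 10134 K (t = 101.34):
  R = 329.7·(101.34 − 60)^(-0.1332) = 329.7·41.34^(-0.1332) = 329.7·0.60912 = 200.825.
Gain = 200.825 / 236.017 = 0.8509 → 0.851.

0.851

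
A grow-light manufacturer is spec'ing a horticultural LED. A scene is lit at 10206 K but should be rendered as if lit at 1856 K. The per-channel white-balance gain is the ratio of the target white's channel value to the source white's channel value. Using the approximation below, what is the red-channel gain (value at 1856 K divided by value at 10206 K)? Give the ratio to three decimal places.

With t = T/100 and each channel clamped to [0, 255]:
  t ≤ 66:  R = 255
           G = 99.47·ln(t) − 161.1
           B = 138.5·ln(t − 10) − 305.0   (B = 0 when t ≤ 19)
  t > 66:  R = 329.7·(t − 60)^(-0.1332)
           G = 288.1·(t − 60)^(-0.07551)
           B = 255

At 10206 K (t = 102.06):
  R = 329.7·(102.06 − 60)^(-0.1332) = 329.7·42.06^(-0.1332) = 329.7·0.60772 = 200.364.
At 1856 K (t = 18.56):
  R = 255 by definition for t ≤ 66.
Gain = 255.000 / 200.364 = 1.2727 → 1.273.

1.273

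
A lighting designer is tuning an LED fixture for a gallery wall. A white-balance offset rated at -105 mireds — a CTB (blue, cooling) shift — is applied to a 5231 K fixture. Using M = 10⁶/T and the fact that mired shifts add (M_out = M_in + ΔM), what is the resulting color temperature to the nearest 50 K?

M_in = 10⁶/5231 = 191.17 mireds.
M_out = 191.17 + (-105) = 86.17 mireds.
T_out = 10⁶/86.17 = 11605.2 K → 11600 K.

11600 K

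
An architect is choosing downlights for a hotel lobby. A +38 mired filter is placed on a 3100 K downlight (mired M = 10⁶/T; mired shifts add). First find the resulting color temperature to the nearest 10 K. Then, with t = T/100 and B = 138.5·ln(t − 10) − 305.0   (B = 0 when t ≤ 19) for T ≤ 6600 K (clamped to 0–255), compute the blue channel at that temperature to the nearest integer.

M_in = 10⁶/3100 = 322.58; M_out = 322.58 + (+38) = 360.58.
T_out = 10⁶/360.58 = 2773.3 K → 2770 K; t = 27.7.
B = 138.5·ln(27.7 − 10) − 305.0 = 138.5·ln 17.7 − 305.0 = 138.5·2.8736 − 305.0 = 92.989.
Rounded: 93.

93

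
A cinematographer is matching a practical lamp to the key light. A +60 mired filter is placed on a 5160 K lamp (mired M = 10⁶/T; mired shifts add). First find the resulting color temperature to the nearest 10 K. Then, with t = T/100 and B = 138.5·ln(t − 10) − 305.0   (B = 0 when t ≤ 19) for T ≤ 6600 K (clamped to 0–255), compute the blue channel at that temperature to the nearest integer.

163

M_in = 10⁶/5160 = 193.80; M_out = 193.80 + (+60) = 253.80.
T_out = 10⁶/253.80 = 3940.1 K → 3940 K; t = 39.4.
B = 138.5·ln(39.4 − 10) − 305.0 = 138.5·ln 29.4 − 305.0 = 138.5·3.3810 − 305.0 = 163.268.
Rounded: 163.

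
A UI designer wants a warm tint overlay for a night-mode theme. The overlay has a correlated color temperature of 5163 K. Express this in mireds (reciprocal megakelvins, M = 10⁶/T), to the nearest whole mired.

194 mireds

M = 10⁶ / 5163 = 193.686 → 194 mireds.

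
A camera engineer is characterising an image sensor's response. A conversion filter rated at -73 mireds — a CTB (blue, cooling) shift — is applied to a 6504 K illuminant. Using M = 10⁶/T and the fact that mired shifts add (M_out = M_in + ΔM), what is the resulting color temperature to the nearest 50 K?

12400 K

M_in = 10⁶/6504 = 153.75 mireds.
M_out = 153.75 + (-73) = 80.75 mireds.
T_out = 10⁶/80.75 = 12383.7 K → 12400 K.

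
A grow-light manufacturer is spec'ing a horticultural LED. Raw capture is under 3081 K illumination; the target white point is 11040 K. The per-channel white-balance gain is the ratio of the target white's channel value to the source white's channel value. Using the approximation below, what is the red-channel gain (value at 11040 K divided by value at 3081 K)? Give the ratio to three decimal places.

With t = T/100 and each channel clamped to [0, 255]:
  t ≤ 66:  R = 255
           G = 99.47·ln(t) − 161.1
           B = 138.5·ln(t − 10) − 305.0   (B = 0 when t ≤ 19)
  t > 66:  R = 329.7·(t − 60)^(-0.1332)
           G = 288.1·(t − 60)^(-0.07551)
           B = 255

0.767

At 3081 K (t = 30.81):
  R = 255 by definition for t ≤ 66.
At 11040 K (t = 110.4):
  R = 329.7·(110.4 − 60)^(-0.1332) = 329.7·50.4^(-0.1332) = 329.7·0.59325 = 195.594.
Gain = 195.594 / 255.000 = 0.7670 → 0.767.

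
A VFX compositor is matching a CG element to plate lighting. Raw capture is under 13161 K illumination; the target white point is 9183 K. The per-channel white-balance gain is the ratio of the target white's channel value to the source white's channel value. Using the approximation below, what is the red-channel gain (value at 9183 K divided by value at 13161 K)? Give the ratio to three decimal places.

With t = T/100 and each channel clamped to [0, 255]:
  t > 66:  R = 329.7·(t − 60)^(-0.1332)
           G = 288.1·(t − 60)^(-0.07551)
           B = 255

At 13161 K (t = 131.61):
  R = 329.7·(131.61 − 60)^(-0.1332) = 329.7·71.61^(-0.1332) = 329.7·0.56613 = 186.654.
At 9183 K (t = 91.83):
  R = 329.7·(91.83 − 60)^(-0.1332) = 329.7·31.83^(-0.1332) = 329.7·0.63070 = 207.941.
Gain = 207.941 / 186.654 = 1.1140 → 1.114.

1.114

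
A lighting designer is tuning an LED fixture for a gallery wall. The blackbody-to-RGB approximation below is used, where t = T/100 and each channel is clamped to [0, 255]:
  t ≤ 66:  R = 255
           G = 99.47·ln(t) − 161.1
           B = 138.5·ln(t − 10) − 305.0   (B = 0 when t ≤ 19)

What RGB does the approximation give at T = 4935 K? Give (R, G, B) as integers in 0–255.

t = 4935/100 = 49.35; the t ≤ 66 branch applies.
R = 255 by definition for t ≤ 66.
G = 99.47·ln 49.35 − 161.1 = 99.47·3.8989 − 161.1 = 226.727.
B = 138.5·ln(49.35 − 10) − 305.0 = 138.5·ln 39.35 − 305.0 = 138.5·3.6725 − 305.0 = 203.641.
Rounded: (255, 227, 204).

(255, 227, 204)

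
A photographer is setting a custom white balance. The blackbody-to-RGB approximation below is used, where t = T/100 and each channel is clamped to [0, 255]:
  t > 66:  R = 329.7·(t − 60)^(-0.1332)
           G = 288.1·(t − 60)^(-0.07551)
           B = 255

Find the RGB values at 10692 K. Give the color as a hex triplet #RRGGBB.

t = 10692/100 = 106.92; the t > 66 branch applies.
R = 329.7·(106.92 − 60)^(-0.1332) = 329.7·46.92^(-0.1332) = 329.7·0.59893 = 197.467.
G = 288.1·(106.92 − 60)^(-0.07551) = 288.1·46.92^(-0.07551) = 288.1·0.74782 = 215.446.
B = 255 by definition for t > 66.
Rounded: (197, 215, 255).
In hex: #C5D7FF.

#C5D7FF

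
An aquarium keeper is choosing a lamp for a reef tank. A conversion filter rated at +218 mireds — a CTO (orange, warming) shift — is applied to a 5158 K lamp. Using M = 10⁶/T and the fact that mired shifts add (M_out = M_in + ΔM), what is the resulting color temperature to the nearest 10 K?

M_in = 10⁶/5158 = 193.87 mireds.
M_out = 193.87 + (+218) = 411.87 mireds.
T_out = 10⁶/411.87 = 2427.9 K → 2430 K.

2430 K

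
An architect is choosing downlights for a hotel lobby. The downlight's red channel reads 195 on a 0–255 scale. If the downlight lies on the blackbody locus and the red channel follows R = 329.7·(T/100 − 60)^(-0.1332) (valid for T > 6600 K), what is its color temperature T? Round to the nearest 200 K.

11200 K

(t − 60)^(-0.1332) = 195/329.7 = 0.59145.
t − 60 = 0.59145^(1/-0.1332) = 0.59145^(-7.508) = 51.564, so t = 111.564.
T = 100·t = 11156 K → 11200 K to the nearest 200 K.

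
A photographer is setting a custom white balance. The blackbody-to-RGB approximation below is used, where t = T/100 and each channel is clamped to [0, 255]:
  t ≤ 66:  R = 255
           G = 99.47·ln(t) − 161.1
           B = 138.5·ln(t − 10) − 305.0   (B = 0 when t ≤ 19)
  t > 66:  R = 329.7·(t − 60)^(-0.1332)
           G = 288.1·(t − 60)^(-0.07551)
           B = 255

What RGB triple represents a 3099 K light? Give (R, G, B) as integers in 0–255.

t = 3099/100 = 30.99; the t ≤ 66 branch applies.
R = 255 by definition for t ≤ 66.
G = 99.47·ln 30.99 − 161.1 = 99.47·3.4337 − 161.1 = 180.447.
B = 138.5·ln(30.99 − 10) − 305.0 = 138.5·ln 20.99 − 305.0 = 138.5·3.0440 − 305.0 = 116.600.
Rounded: (255, 180, 117).

(255, 180, 117)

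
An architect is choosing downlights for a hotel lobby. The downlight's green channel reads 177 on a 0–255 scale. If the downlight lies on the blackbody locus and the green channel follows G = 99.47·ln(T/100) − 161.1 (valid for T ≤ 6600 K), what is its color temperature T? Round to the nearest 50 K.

3000 K

ln t = (177 + 161.1) / 99.47 = 3.3990.
t = e^3.3990 = 29.935.
T = 100·t = 2993 K → 3000 K to the nearest 50 K.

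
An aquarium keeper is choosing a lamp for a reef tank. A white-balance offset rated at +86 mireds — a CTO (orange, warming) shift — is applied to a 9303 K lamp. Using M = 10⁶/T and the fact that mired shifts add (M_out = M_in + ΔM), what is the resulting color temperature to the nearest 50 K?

5150 K

M_in = 10⁶/9303 = 107.49 mireds.
M_out = 107.49 + (+86) = 193.49 mireds.
T_out = 10⁶/193.49 = 5168.2 K → 5150 K.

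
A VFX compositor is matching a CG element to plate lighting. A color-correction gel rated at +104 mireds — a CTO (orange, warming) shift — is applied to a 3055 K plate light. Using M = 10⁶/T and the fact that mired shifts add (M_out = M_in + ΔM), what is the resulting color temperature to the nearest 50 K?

2300 K

M_in = 10⁶/3055 = 327.33 mireds.
M_out = 327.33 + (+104) = 431.33 mireds.
T_out = 10⁶/431.33 = 2318.4 K → 2300 K.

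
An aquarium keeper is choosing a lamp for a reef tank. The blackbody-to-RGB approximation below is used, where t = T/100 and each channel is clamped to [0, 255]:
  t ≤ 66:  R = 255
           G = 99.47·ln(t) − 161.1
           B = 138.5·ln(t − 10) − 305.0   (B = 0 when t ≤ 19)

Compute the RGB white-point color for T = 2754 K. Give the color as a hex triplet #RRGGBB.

t = 2754/100 = 27.54; the t ≤ 66 branch applies.
R = 255 by definition for t ≤ 66.
G = 99.47·ln 27.54 − 161.1 = 99.47·3.3156 − 161.1 = 168.707.
B = 138.5·ln(27.54 − 10) − 305.0 = 138.5·ln 17.54 − 305.0 = 138.5·2.8645 − 305.0 = 91.731.
Rounded: (255, 169, 92).
In hex: #FFA95C.

#FFA95C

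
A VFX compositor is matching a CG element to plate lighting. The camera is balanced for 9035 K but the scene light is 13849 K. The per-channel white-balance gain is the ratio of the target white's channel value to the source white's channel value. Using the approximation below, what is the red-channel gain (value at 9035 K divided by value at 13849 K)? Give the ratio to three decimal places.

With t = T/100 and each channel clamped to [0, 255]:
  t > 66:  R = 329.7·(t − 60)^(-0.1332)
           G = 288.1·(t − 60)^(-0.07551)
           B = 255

1.135

At 13849 K (t = 138.49):
  R = 329.7·(138.49 − 60)^(-0.1332) = 329.7·78.49^(-0.1332) = 329.7·0.55926 = 184.387.
At 9035 K (t = 90.35):
  R = 329.7·(90.35 − 60)^(-0.1332) = 329.7·30.35^(-0.1332) = 329.7·0.63471 = 209.264.
Gain = 209.264 / 184.387 = 1.1349 → 1.135.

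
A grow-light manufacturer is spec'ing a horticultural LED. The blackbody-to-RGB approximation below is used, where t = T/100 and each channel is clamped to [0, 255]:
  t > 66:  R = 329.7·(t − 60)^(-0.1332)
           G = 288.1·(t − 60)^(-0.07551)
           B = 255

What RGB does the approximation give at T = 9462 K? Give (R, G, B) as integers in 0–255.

(206, 220, 255)

t = 9462/100 = 94.62; the t > 66 branch applies.
R = 329.7·(94.62 − 60)^(-0.1332) = 329.7·34.62^(-0.1332) = 329.7·0.62368 = 205.627.
G = 288.1·(94.62 − 60)^(-0.07551) = 288.1·34.62^(-0.07551) = 288.1·0.76518 = 220.449.
B = 255 by definition for t > 66.
Rounded: (206, 220, 255).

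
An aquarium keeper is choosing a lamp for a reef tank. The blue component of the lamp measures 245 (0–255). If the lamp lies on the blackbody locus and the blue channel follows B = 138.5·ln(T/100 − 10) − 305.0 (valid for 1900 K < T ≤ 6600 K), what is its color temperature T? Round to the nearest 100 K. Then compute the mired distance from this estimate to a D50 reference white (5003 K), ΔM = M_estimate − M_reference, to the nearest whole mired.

ln(t − 10) = (245 + 305.0) / 138.5 = 3.9711.
t − 10 = e^3.9711 = 53.044, so t = 63.044.
T = 100·t = 6304 K → 6300 K to the nearest 100 K.
M_estimate = 10⁶/6300 = 158.73; M_reference = 10⁶/5003 = 199.88.
ΔM = 158.73 − 199.88 = -41.15 → -41 mireds.

-41 mireds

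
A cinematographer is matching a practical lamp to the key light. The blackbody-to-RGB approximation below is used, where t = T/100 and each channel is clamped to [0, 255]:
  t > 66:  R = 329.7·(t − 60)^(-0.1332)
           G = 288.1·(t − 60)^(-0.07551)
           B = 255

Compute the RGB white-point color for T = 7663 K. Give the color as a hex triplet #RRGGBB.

t = 7663/100 = 76.63; the t > 66 branch applies.
R = 329.7·(76.63 − 60)^(-0.1332) = 329.7·16.63^(-0.1332) = 329.7·0.68767 = 226.723.
G = 288.1·(76.63 − 60)^(-0.07551) = 288.1·16.63^(-0.07551) = 288.1·0.80874 = 232.999.
B = 255 by definition for t > 66.
Rounded: (227, 233, 255).
In hex: #E3E9FF.

#E3E9FF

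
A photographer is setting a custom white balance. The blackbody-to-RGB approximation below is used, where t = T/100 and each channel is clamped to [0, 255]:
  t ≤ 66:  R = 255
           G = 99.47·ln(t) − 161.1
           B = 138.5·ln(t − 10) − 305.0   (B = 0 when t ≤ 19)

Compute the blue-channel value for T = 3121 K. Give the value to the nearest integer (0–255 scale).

118

t = 3121/100 = 31.21; the t ≤ 66 branch applies.
B = 138.5·ln(31.21 − 10) − 305.0 = 138.5·ln 21.21 − 305.0 = 138.5·3.0545 − 305.0 = 118.044.
Rounded: 118.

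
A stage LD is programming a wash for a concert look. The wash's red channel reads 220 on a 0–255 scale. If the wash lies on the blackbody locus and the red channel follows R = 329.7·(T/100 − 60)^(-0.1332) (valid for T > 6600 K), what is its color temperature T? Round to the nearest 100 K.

(t − 60)^(-0.1332) = 220/329.7 = 0.66727.
t − 60 = 0.66727^(1/-0.1332) = 0.66727^(-7.508) = 20.847, so t = 80.847.
T = 100·t = 8085 K → 8100 K to the nearest 100 K.

8100 K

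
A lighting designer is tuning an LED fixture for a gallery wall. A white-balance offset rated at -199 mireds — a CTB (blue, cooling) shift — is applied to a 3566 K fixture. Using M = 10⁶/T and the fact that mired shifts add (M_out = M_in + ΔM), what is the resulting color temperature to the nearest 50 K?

M_in = 10⁶/3566 = 280.43 mireds.
M_out = 280.43 + (-199) = 81.43 mireds.
T_out = 10⁶/81.43 = 12281.1 K → 12300 K.

12300 K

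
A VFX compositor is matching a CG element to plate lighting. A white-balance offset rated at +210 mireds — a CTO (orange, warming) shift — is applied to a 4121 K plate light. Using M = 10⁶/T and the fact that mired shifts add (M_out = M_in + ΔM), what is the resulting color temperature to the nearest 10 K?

2210 K

M_in = 10⁶/4121 = 242.66 mireds.
M_out = 242.66 + (+210) = 452.66 mireds.
T_out = 10⁶/452.66 = 2209.2 K → 2210 K.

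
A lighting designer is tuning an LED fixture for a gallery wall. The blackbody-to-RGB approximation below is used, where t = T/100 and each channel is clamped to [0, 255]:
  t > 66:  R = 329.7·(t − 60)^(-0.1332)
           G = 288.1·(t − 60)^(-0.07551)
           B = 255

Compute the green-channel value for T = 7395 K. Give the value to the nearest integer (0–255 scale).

t = 7395/100 = 73.95; the t > 66 branch applies.
G = 288.1·(73.95 − 60)^(-0.07551) = 288.1·13.95^(-0.07551) = 288.1·0.81955 = 236.111.
Rounded: 236.

236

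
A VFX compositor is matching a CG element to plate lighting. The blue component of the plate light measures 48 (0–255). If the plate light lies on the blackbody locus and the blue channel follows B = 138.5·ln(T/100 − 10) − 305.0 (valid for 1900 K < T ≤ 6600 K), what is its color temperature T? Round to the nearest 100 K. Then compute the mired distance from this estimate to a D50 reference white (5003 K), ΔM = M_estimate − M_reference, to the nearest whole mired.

ln(t − 10) = (48 + 305.0) / 138.5 = 2.5487.
t − 10 = e^2.5487 = 12.791, so t = 22.791.
T = 100·t = 2279 K → 2300 K to the nearest 100 K.
M_estimate = 10⁶/2300 = 434.78; M_reference = 10⁶/5003 = 199.88.
ΔM = 434.78 − 199.88 = 234.90 → +235 mireds.

+235 mireds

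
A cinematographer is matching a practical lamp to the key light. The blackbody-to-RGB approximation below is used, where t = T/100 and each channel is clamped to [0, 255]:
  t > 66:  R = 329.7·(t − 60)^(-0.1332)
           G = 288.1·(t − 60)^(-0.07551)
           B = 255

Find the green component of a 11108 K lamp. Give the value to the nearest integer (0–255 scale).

t = 11108/100 = 111.08; the t > 66 branch applies.
G = 288.1·(111.08 − 60)^(-0.07551) = 288.1·51.08^(-0.07551) = 288.1·0.74304 = 214.069.
Rounded: 214.

214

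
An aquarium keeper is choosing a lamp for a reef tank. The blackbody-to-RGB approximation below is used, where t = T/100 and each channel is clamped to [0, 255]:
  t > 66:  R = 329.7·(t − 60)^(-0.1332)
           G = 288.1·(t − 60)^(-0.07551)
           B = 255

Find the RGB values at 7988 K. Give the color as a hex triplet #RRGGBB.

#DDE6FF

t = 7988/100 = 79.88; the t > 66 branch applies.
R = 329.7·(79.88 − 60)^(-0.1332) = 329.7·19.88^(-0.1332) = 329.7·0.67151 = 221.396.
G = 288.1·(79.88 − 60)^(-0.07551) = 288.1·19.88^(-0.07551) = 288.1·0.79791 = 229.879.
B = 255 by definition for t > 66.
Rounded: (221, 230, 255).
In hex: #DDE6FF.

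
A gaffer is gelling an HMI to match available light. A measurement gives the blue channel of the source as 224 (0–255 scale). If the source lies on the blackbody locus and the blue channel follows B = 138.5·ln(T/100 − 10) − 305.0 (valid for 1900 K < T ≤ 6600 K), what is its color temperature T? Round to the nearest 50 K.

5550 K

ln(t − 10) = (224 + 305.0) / 138.5 = 3.8195.
t − 10 = e^3.8195 = 45.581, so t = 55.581.
T = 100·t = 5558 K → 5550 K to the nearest 50 K.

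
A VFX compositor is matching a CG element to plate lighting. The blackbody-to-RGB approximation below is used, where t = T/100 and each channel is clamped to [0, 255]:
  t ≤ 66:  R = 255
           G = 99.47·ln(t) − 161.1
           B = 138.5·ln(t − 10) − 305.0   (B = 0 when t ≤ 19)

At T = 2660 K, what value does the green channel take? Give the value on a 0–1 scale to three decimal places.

t = 2660/100 = 26.6; the t ≤ 66 branch applies.
G = 99.47·ln 26.6 − 161.1 = 99.47·3.2809 − 161.1 = 165.252.
On a 0–1 scale: 165.252/255 = 0.6480 → 0.648.

0.648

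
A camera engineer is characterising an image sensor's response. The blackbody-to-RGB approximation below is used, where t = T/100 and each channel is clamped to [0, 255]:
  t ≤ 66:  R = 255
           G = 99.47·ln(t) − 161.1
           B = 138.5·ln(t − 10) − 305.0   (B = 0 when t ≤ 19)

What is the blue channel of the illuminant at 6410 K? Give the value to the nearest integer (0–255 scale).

248

t = 6410/100 = 64.1; the t ≤ 66 branch applies.
B = 138.5·ln(64.1 − 10) − 305.0 = 138.5·ln 54.1 − 305.0 = 138.5·3.9908 − 305.0 = 247.731.
Rounded: 248.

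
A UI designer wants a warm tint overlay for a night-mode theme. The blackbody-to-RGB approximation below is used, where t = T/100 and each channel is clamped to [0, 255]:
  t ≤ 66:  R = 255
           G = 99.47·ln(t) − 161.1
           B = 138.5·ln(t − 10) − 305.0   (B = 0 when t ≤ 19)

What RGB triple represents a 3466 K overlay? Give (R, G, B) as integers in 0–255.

t = 3466/100 = 34.66; the t ≤ 66 branch applies.
R = 255 by definition for t ≤ 66.
G = 99.47·ln 34.66 − 161.1 = 99.47·3.5456 − 161.1 = 191.579.
B = 138.5·ln(34.66 − 10) − 305.0 = 138.5·ln 24.66 − 305.0 = 138.5·3.2052 − 305.0 = 138.918.
Rounded: (255, 192, 139).

(255, 192, 139)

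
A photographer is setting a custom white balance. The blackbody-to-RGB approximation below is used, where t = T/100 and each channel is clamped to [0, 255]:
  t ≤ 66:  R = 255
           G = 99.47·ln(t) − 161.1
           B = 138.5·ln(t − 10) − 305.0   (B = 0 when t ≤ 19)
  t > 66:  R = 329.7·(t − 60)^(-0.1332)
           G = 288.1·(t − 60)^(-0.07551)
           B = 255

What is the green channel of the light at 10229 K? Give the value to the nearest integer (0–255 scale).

t = 10229/100 = 102.29; the t > 66 branch applies.
G = 288.1·(102.29 − 60)^(-0.07551) = 288.1·42.29^(-0.07551) = 288.1·0.75371 = 217.143.
Rounded: 217.

217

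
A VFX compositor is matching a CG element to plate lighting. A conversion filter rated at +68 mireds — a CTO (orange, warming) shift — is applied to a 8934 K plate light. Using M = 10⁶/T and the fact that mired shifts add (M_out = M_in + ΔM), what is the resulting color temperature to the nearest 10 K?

5560 K

M_in = 10⁶/8934 = 111.93 mireds.
M_out = 111.93 + (+68) = 179.93 mireds.
T_out = 10⁶/179.93 = 5557.7 K → 5560 K.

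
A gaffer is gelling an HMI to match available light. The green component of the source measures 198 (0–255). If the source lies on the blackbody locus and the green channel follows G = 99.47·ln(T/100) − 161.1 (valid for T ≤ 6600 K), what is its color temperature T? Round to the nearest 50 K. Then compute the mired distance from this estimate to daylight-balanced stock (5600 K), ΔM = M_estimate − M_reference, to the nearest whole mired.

+92 mireds

ln t = (198 + 161.1) / 99.47 = 3.6101.
t = e^3.6101 = 36.971.
T = 100·t = 3697 K → 3700 K to the nearest 50 K.
M_estimate = 10⁶/3700 = 270.27; M_reference = 10⁶/5600 = 178.57.
ΔM = 270.27 − 178.57 = 91.70 → +92 mireds.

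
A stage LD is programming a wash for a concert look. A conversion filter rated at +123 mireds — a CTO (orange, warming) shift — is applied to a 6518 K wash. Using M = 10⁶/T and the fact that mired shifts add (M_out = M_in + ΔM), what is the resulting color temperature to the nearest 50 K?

3600 K

M_in = 10⁶/6518 = 153.42 mireds.
M_out = 153.42 + (+123) = 276.42 mireds.
T_out = 10⁶/276.42 = 3617.7 K → 3600 K.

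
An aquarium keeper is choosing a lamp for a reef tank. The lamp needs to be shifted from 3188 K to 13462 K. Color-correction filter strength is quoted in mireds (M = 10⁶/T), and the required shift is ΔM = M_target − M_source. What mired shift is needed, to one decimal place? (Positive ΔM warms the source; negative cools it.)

M_source = 10⁶/3188 = 313.676; M_target = 10⁶/13462 = 74.283.
ΔM = 74.283 − 313.676 = -239.393 → -239.4 mireds, a cooling shift.

-239.4 mireds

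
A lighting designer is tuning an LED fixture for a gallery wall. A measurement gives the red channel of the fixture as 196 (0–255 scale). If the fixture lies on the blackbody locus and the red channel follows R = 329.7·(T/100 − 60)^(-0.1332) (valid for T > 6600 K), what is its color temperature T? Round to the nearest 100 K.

11000 K

(t − 60)^(-0.1332) = 196/329.7 = 0.59448.
t − 60 = 0.59448^(1/-0.1332) = 0.59448^(-7.508) = 49.621, so t = 109.621.
T = 100·t = 10962 K → 11000 K to the nearest 100 K.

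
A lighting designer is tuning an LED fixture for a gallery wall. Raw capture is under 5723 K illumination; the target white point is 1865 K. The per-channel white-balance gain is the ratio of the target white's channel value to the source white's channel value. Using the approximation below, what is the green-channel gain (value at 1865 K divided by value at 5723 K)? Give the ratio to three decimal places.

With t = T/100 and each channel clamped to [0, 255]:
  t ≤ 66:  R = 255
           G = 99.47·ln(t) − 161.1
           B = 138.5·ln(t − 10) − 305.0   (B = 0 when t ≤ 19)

At 5723 K (t = 57.23):
  G = 99.47·ln 57.23 − 161.1 = 99.47·4.0471 − 161.1 = 241.463.
At 1865 K (t = 18.65):
  G = 99.47·ln 18.65 − 161.1 = 99.47·2.9258 − 161.1 = 129.934.
Gain = 129.934 / 241.463 = 0.5381 → 0.538.

0.538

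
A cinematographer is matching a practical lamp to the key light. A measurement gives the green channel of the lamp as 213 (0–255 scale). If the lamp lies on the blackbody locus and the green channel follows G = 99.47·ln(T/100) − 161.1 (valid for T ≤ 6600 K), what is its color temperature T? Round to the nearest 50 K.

4300 K

ln t = (213 + 161.1) / 99.47 = 3.7609.
t = e^3.7609 = 42.989.
T = 100·t = 4299 K → 4300 K to the nearest 50 K.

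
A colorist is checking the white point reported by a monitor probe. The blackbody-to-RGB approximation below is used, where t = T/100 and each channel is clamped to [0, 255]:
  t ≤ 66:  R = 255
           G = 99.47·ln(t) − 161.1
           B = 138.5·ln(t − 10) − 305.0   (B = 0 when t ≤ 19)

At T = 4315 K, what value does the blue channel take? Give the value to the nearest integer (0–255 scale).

t = 4315/100 = 43.15; the t ≤ 66 branch applies.
B = 138.5·ln(43.15 − 10) − 305.0 = 138.5·ln 33.15 − 305.0 = 138.5·3.5010 − 305.0 = 179.894.
Rounded: 180.

180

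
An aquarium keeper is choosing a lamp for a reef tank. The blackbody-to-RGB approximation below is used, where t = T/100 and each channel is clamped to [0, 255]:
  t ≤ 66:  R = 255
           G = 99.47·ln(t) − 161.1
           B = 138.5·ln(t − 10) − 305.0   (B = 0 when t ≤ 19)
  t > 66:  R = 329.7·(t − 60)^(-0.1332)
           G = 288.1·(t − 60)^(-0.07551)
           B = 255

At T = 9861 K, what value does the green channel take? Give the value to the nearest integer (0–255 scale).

219

t = 9861/100 = 98.61; the t > 66 branch applies.
G = 288.1·(98.61 − 60)^(-0.07551) = 288.1·38.61^(-0.07551) = 288.1·0.75891 = 218.641.
Rounded: 219.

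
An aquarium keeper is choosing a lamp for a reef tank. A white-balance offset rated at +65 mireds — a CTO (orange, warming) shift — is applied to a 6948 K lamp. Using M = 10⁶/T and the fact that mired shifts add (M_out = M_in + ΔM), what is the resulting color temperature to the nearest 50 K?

4800 K

M_in = 10⁶/6948 = 143.93 mireds.
M_out = 143.93 + (+65) = 208.93 mireds.
T_out = 10⁶/208.93 = 4786.4 K → 4800 K.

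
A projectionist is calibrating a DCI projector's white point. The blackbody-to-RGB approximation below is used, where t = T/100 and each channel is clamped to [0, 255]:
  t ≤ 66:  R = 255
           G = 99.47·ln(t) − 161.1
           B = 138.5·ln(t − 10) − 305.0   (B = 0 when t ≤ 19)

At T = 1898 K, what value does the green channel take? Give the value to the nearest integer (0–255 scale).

132

t = 1898/100 = 18.98; the t ≤ 66 branch applies.
G = 99.47·ln 18.98 − 161.1 = 99.47·2.9434 − 161.1 = 131.679.
Rounded: 132.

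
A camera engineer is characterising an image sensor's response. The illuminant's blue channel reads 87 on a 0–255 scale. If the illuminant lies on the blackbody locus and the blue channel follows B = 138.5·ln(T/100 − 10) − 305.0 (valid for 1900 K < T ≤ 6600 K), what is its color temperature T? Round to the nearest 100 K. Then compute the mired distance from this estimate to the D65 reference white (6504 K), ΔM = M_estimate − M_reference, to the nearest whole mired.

+217 mireds

ln(t − 10) = (87 + 305.0) / 138.5 = 2.8303.
t − 10 = e^2.8303 = 16.951, so t = 26.951.
T = 100·t = 2695 K → 2700 K to the nearest 100 K.
M_estimate = 10⁶/2700 = 370.37; M_reference = 10⁶/6504 = 153.75.
ΔM = 370.37 − 153.75 = 216.62 → +217 mireds.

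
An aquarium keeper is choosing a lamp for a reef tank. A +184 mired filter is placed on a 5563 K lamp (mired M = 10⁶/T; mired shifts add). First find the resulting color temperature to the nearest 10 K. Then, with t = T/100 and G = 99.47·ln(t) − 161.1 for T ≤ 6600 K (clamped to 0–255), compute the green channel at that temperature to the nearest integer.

M_in = 10⁶/5563 = 179.76; M_out = 179.76 + (+184) = 363.76.
T_out = 10⁶/363.76 = 2749.1 K → 2750 K; t = 27.5.
G = 99.47·ln 27.5 − 161.1 = 99.47·3.3142 − 161.1 = 168.562.
Rounded: 169.

169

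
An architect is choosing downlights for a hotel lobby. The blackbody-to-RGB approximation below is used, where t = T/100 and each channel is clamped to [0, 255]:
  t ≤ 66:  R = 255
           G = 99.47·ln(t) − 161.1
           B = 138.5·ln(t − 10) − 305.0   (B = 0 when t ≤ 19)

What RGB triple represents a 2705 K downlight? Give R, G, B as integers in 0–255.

t = 2705/100 = 27.05; the t ≤ 66 branch applies.
R = 255 by definition for t ≤ 66.
G = 99.47·ln 27.05 − 161.1 = 99.47·3.2977 − 161.1 = 166.921.
B = 138.5·ln(27.05 − 10) − 305.0 = 138.5·ln 17.05 − 305.0 = 138.5·2.8362 − 305.0 = 87.807.
Rounded: (255, 167, 88).

R=255, G=167, B=88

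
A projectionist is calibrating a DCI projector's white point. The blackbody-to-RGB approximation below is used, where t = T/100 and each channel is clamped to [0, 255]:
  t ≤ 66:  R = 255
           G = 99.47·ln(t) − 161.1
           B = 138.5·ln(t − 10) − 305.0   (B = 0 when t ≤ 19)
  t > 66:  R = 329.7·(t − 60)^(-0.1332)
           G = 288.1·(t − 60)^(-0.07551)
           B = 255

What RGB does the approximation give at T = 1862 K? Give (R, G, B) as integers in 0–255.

(255, 130, 0)

t = 1862/100 = 18.62; the t ≤ 66 branch applies.
R = 255 by definition for t ≤ 66.
G = 99.47·ln 18.62 − 161.1 = 99.47·2.9242 − 161.1 = 129.774.
t = 18.62 ≤ 19, so B = 0.
Rounded: (255, 130, 0).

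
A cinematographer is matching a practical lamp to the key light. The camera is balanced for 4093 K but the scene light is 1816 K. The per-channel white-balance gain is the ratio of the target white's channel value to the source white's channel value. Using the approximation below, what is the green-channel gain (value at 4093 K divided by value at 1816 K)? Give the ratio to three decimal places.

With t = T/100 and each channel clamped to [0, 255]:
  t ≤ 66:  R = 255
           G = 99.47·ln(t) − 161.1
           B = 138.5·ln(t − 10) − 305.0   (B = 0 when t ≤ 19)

At 1816 K (t = 18.16):
  G = 99.47·ln 18.16 − 161.1 = 99.47·2.8992 − 161.1 = 127.286.
At 4093 K (t = 40.93):
  G = 99.47·ln 40.93 − 161.1 = 99.47·3.7119 − 161.1 = 208.119.
Gain = 208.119 / 127.286 = 1.6351 → 1.635.

1.635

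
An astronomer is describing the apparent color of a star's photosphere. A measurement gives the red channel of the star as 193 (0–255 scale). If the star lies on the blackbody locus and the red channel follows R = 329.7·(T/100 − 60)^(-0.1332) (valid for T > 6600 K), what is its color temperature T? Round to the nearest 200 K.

11600 K

(t − 60)^(-0.1332) = 193/329.7 = 0.58538.
t − 60 = 0.58538^(1/-0.1332) = 0.58538^(-7.508) = 55.713, so t = 115.713.
T = 100·t = 11571 K → 11600 K to the nearest 200 K.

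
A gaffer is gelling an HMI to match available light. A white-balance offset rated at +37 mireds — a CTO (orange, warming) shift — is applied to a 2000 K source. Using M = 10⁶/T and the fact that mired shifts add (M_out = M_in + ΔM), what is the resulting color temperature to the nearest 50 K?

M_in = 10⁶/2000 = 500.00 mireds.
M_out = 500.00 + (+37) = 537.00 mireds.
T_out = 10⁶/537.00 = 1862.2 K → 1850 K.

1850 K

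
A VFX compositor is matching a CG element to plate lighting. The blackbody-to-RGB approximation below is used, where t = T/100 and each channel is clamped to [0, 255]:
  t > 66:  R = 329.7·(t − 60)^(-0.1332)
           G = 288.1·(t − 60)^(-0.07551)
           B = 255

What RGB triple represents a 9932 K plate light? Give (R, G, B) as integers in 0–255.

t = 9932/100 = 99.32; the t > 66 branch applies.
R = 329.7·(99.32 − 60)^(-0.1332) = 329.7·39.32^(-0.1332) = 329.7·0.61319 = 202.170.
G = 288.1·(99.32 − 60)^(-0.07551) = 288.1·39.32^(-0.07551) = 288.1·0.75786 = 218.340.
B = 255 by definition for t > 66.
Rounded: (202, 218, 255).

(202, 218, 255)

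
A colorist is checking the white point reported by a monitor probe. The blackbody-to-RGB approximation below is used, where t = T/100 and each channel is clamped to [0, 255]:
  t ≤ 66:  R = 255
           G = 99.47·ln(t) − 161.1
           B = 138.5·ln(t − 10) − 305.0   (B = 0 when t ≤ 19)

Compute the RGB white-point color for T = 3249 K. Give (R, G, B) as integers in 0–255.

t = 3249/100 = 32.49; the t ≤ 66 branch applies.
R = 255 by definition for t ≤ 66.
G = 99.47·ln 32.49 − 161.1 = 99.47·3.4809 − 161.1 = 185.148.
B = 138.5·ln(32.49 − 10) − 305.0 = 138.5·ln 22.49 − 305.0 = 138.5·3.1131 − 305.0 = 126.160.
Rounded: (255, 185, 126).

(255, 185, 126)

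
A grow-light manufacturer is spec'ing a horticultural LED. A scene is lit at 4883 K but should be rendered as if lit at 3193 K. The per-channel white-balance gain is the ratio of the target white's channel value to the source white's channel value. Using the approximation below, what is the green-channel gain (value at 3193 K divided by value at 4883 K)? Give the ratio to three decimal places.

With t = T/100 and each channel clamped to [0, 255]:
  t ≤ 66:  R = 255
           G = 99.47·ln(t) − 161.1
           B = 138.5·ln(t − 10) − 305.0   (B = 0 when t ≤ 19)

At 4883 K (t = 48.83):
  G = 99.47·ln 48.83 − 161.1 = 99.47·3.8883 − 161.1 = 225.674.
At 3193 K (t = 31.93):
  G = 99.47·ln 31.93 − 161.1 = 99.47·3.4635 − 161.1 = 183.419.
Gain = 183.419 / 225.674 = 0.8128 → 0.813.

0.813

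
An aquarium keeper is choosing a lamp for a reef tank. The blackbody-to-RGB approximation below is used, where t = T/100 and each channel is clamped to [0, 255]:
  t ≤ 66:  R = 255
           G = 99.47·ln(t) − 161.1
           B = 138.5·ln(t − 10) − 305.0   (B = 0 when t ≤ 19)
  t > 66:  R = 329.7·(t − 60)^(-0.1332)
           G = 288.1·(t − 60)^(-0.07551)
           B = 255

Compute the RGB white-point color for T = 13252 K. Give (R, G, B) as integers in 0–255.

(186, 208, 255)

t = 13252/100 = 132.52; the t > 66 branch applies.
R = 329.7·(132.52 − 60)^(-0.1332) = 329.7·72.52^(-0.1332) = 329.7·0.56518 = 186.340.
G = 288.1·(132.52 − 60)^(-0.07551) = 288.1·72.52^(-0.07551) = 288.1·0.72363 = 208.478.
B = 255 by definition for t > 66.
Rounded: (186, 208, 255).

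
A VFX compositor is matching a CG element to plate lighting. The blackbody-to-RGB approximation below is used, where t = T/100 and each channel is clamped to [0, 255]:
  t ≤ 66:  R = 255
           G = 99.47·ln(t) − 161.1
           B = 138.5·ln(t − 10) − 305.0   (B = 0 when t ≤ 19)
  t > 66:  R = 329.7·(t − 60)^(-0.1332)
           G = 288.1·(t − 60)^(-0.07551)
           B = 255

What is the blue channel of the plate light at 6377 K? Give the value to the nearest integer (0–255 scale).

t = 6377/100 = 63.77; the t ≤ 66 branch applies.
B = 138.5·ln(63.77 − 10) − 305.0 = 138.5·ln 53.77 − 305.0 = 138.5·3.9847 − 305.0 = 246.883.
Rounded: 247.

247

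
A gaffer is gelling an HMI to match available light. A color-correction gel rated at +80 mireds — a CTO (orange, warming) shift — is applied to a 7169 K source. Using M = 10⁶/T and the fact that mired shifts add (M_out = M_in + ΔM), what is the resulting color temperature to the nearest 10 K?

M_in = 10⁶/7169 = 139.49 mireds.
M_out = 139.49 + (+80) = 219.49 mireds.
T_out = 10⁶/219.49 = 4556.0 K → 4560 K.

4560 K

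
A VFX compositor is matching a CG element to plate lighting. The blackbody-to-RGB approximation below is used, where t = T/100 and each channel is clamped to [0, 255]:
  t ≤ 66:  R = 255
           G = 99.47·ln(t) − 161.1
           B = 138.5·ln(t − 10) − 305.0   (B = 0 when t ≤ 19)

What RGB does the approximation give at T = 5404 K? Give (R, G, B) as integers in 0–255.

t = 5404/100 = 54.04; the t ≤ 66 branch applies.
R = 255 by definition for t ≤ 66.
G = 99.47·ln 54.04 − 161.1 = 99.47·3.9897 − 161.1 = 235.758.
B = 138.5·ln(54.04 − 10) − 305.0 = 138.5·ln 44.04 − 305.0 = 138.5·3.7851 − 305.0 = 219.236.
Rounded: (255, 236, 219).

(255, 236, 219)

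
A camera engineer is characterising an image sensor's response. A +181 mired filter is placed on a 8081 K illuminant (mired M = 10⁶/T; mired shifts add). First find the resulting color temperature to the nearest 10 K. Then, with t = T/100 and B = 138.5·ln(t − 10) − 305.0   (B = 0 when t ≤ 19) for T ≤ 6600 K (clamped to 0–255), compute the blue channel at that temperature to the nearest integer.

M_in = 10⁶/8081 = 123.75; M_out = 123.75 + (+181) = 304.75.
T_out = 10⁶/304.75 = 3281.4 K → 3280 K; t = 32.8.
B = 138.5·ln(32.8 − 10) − 305.0 = 138.5·ln 22.8 − 305.0 = 138.5·3.1268 − 305.0 = 128.056.
Rounded: 128.

128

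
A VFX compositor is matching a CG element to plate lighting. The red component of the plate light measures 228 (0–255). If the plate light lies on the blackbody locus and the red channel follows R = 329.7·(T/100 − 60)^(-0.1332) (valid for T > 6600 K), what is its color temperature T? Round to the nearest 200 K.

7600 K

(t − 60)^(-0.1332) = 228/329.7 = 0.69154.
t − 60 = 0.69154^(1/-0.1332) = 0.69154^(-7.508) = 15.943, so t = 75.943.
T = 100·t = 7594 K → 7600 K to the nearest 200 K.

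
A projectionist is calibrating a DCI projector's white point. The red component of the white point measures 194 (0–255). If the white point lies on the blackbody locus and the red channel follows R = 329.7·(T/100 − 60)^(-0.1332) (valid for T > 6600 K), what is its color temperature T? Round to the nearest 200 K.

11400 K

(t − 60)^(-0.1332) = 194/329.7 = 0.58841.
t − 60 = 0.58841^(1/-0.1332) = 0.58841^(-7.508) = 53.593, so t = 113.593.
T = 100·t = 11359 K → 11400 K to the nearest 200 K.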